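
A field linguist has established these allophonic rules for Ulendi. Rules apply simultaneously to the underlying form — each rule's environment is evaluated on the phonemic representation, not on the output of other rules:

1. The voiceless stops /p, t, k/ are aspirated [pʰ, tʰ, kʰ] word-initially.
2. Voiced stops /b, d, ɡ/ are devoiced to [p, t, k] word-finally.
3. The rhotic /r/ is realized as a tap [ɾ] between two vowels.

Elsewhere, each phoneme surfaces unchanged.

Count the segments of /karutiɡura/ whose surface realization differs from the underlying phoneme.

3

Segments that undergo a rule: /k/ → [kʰ] (rule 1); /r/ → [ɾ] (rule 3); /r/ → [ɾ] (rule 3).
All other segments surface unchanged.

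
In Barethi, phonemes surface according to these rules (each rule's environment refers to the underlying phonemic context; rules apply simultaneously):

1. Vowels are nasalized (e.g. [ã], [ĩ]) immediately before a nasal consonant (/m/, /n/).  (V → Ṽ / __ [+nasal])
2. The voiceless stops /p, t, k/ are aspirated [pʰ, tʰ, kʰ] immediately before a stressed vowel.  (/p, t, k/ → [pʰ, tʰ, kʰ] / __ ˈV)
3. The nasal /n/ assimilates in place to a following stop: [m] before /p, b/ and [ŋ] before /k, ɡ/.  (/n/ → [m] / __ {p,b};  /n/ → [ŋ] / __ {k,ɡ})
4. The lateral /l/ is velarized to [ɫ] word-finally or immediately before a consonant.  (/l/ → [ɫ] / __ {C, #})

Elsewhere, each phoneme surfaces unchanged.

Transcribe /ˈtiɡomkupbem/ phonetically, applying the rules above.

[ˈtʰiɡõmkupbẽm]

/t/ — word-initial, immediately before a stressed vowel — surfaces as [tʰ] (rule 2).
/i/ (between /t/ and /ɡ/) fails the environment for rule 1, so it stays [i].
/ɡ/ (between /i/ and /o/): no rule targets it → [ɡ].
/o/ (between /ɡ/ and /m/): before a nasal consonant, so rule 1 applies → [õ].
/m/ (between /o/ and /k/): no rule targets it → [m].
/k/ (between /m/ and /u/) fails the environment for rule 2, so it stays [k].
/u/ — between /k/ and /p/; rule 1 does not apply here → [u].
/p/ (between /u/ and /b/): rule 2 targets it, but not immediately before a stressed vowel → unchanged [p].
/b/ — not in any rule's target class → [b].
/e/ — between /b/ and /m/, before a nasal consonant — surfaces as [ẽ] (rule 1).
/m/ (word-final) is unaffected → [m].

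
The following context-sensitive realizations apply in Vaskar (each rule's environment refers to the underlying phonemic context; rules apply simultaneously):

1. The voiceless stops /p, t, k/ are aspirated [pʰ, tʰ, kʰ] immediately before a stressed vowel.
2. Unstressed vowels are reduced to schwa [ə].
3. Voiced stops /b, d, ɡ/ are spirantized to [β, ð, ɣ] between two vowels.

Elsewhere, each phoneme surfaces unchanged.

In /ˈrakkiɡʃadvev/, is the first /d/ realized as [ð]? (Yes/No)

No

/d/ (between /a/ and /v/) is in the target of rule 3 but the environment (between two vowels) is not met → [d].
The actual realization is [d], not [ð].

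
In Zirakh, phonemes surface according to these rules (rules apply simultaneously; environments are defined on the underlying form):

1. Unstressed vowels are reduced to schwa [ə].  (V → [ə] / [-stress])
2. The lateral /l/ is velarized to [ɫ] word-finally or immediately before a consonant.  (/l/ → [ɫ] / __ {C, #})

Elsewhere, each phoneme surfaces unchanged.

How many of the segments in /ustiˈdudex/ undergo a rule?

Segments that undergo a rule: /u/ → [ə] (rule 1); /i/ → [ə] (rule 1); /e/ → [ə] (rule 1).
All other segments surface unchanged.

3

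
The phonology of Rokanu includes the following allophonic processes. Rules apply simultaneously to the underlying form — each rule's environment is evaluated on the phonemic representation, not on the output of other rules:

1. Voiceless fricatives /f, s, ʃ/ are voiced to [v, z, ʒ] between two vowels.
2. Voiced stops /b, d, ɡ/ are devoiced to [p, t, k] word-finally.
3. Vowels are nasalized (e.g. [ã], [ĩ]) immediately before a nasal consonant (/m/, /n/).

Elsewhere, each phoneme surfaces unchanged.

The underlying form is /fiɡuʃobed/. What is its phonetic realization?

/f/ (word-initial) fails the environment for rule 1, so it stays [f].
/i/ — between /f/ and /ɡ/; rule 3 does not apply here → [i].
/ɡ/ (between /i/ and /u/): rule 2 targets it, but not word-finally → unchanged [ɡ].
/u/ — between /ɡ/ and /ʃ/; rule 3 does not apply here → [u].
Rule 1 applies to /ʃ/ (between /u/ and /o/: between two vowels) → [ʒ].
/o/ — between /ʃ/ and /b/; rule 3 does not apply here → [o].
/b/ (between /o/ and /e/): rule 2 targets it, but not word-finally → unchanged [b].
/e/ — between /b/ and /d/; rule 3 does not apply here → [e].
Rule 2 applies to /d/ (word-final: word-finally) → [t].

[fiɡuʒobet]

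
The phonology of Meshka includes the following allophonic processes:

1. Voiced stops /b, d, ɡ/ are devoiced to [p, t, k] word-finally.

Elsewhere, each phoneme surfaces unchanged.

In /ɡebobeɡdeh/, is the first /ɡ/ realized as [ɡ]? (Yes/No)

Yes

/ɡ/ (word-initial) is in the target of rule 1 but the environment (word-finally) is not met → [ɡ].
The actual realization is [ɡ], which matches [ɡ].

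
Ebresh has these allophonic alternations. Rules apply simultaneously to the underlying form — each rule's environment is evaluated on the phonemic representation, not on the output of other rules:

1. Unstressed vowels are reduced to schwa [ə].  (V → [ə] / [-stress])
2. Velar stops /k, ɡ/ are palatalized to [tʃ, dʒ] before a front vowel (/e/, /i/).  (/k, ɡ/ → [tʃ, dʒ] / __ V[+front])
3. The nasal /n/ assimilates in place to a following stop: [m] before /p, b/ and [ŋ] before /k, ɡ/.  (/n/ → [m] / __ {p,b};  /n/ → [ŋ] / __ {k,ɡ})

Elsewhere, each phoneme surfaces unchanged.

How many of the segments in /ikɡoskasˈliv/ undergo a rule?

3

Segments that undergo a rule: /i/ → [ə] (rule 1); /o/ → [ə] (rule 1); /a/ → [ə] (rule 1).
All other segments surface unchanged.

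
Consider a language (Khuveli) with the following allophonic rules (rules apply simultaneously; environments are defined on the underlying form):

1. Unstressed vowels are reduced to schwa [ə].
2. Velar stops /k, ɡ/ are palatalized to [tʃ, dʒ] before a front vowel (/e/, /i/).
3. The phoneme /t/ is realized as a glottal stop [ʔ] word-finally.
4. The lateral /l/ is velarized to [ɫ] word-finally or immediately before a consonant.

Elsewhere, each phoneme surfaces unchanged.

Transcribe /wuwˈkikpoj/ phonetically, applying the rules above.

/w/ (word-initial) is unaffected → [w].
/u/ (between /w/ and /w/) occurs in an unstressed syllable → [ə] by rule 1.
/w/ (between /u/ and /k/): no rule targets it → [w].
/k/ (between /w/ and /i/) occurs before a front vowel → [tʃ] by rule 2.
/i/ (between /k/ and /k/) fails the environment for rule 1, so it stays [i].
/k/ (between /i/ and /p/) is in the target of rule 2 but the environment (before a front vowel) is not met → [k].
/p/ (between /k/ and /o/) is unaffected → [p].
Rule 1 applies to /o/ (between /p/ and /j/: in an unstressed syllable) → [ə].
/j/ (word-final) is unaffected → [j].

[wəwˈtʃikpəj]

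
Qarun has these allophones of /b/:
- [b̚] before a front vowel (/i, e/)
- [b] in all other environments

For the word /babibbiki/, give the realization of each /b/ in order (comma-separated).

[b], [b̚], [b], [b̚]

Occurrence 1 (position 1): no conditioning environment matches → elsewhere allophone [b].
Occurrence 2 (position 3): before a front vowel (/i, e/) → [b̚].
Occurrence 3 (position 5): no conditioning environment matches → elsewhere allophone [b].
Occurrence 4 (position 6): before a front vowel (/i, e/) → [b̚].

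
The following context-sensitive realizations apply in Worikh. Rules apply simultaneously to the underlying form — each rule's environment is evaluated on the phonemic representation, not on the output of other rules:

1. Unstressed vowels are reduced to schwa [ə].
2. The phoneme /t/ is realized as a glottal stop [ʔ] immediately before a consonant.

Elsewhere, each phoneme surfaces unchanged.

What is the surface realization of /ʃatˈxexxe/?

[ʃəʔˈxexxə]

/ʃ/ — not in any rule's target class → [ʃ].
/a/ meets the environment for rule 1 (in an unstressed syllable) → [ə].
/t/ (between /a/ and /x/): immediately before a consonant, so rule 2 applies → [ʔ].
/x/ (between /t/ and /e/): no rule targets it → [x].
/e/ (between /x/ and /x/) fails the environment for rule 1, so it stays [e].
/x/ stays [x].
/x/ (between /x/ and /e/): no rule targets it → [x].
Rule 1 applies to /e/ (word-final: in an unstressed syllable) → [ə].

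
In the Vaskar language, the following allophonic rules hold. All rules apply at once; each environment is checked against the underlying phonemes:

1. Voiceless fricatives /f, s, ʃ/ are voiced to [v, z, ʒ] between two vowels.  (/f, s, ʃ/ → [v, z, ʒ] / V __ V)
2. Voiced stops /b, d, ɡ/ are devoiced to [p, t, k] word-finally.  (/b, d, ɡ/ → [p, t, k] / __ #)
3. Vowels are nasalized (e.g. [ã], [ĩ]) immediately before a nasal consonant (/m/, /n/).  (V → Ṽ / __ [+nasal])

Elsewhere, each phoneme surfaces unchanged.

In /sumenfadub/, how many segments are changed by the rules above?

3

Segments that undergo a rule: /u/ → [ũ] (rule 3); /e/ → [ẽ] (rule 3); /b/ → [p] (rule 2).
All other segments surface unchanged.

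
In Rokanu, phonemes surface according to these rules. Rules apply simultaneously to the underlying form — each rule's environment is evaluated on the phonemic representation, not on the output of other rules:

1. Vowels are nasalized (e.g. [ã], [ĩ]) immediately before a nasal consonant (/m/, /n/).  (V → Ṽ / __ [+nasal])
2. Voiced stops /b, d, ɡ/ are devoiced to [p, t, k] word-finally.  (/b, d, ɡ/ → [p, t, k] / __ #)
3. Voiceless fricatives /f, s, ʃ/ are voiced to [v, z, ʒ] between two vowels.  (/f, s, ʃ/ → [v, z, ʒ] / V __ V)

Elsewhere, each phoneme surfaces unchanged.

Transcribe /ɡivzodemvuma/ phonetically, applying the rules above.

/ɡ/ (word-initial) is in the target of rule 2 but the environment (word-finally) is not met → [ɡ].
/i/ (between /ɡ/ and /v/): rule 1 targets it, but not before a nasal consonant → unchanged [i].
/v/ — not in any rule's target class → [v].
/z/ (between /v/ and /o/) is unaffected → [z].
/o/ — between /z/ and /d/; rule 1 does not apply here → [o].
/d/ (between /o/ and /e/): rule 2 targets it, but not word-finally → unchanged [d].
/e/ (between /d/ and /m/): before a nasal consonant, so rule 1 applies → [ẽ].
/m/ — not in any rule's target class → [m].
/v/ — not in any rule's target class → [v].
/u/ (between /v/ and /m/) occurs before a nasal consonant → [ũ] by rule 1.
/m/ (between /u/ and /a/) is unaffected → [m].
/a/ (word-final) fails the environment for rule 1, so it stays [a].

[ɡivzodẽmvũma]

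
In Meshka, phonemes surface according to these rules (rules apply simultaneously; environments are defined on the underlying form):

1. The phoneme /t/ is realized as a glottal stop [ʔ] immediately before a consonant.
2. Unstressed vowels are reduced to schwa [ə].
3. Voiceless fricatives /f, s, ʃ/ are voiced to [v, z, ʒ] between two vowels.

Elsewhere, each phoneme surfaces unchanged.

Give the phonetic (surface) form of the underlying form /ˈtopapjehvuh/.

[ˈtopəpjəhvəh]

/t/ (word-initial) fails the environment for rule 1, so it stays [t].
/o/ — between /t/ and /p/; rule 2 does not apply here → [o].
/p/ stays [p].
/a/ meets the environment for rule 2 (in an unstressed syllable) → [ə].
/p/ (between /a/ and /j/) is unaffected → [p].
/j/ (between /p/ and /e/) is unaffected → [j].
Rule 2 applies to /e/ (between /j/ and /h/: in an unstressed syllable) → [ə].
/h/ (between /e/ and /v/): no rule targets it → [h].
/v/ (between /h/ and /u/): no rule targets it → [v].
Rule 2 applies to /u/ (between /v/ and /h/: in an unstressed syllable) → [ə].
/h/ — not in any rule's target class → [h].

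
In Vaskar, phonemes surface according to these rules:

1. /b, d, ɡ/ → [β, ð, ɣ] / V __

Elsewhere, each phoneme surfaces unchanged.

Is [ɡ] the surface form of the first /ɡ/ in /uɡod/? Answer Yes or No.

/ɡ/ (between /u/ and /o/): immediately after a vowel, so rule 1 applies → [ɣ].
The actual realization is [ɣ], not [ɡ].

No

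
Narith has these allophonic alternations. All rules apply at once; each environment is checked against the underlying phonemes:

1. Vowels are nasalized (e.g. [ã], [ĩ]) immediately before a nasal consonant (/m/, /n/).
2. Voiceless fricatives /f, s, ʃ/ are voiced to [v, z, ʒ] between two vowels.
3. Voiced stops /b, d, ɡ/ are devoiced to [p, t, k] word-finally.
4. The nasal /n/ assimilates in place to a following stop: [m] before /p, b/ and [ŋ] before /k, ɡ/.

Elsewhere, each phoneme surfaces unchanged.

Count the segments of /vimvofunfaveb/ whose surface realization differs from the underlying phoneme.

Segments that undergo a rule: /i/ → [ĩ] (rule 1); /f/ → [v] (rule 2); /u/ → [ũ] (rule 1); /b/ → [p] (rule 3).
All other segments surface unchanged.

4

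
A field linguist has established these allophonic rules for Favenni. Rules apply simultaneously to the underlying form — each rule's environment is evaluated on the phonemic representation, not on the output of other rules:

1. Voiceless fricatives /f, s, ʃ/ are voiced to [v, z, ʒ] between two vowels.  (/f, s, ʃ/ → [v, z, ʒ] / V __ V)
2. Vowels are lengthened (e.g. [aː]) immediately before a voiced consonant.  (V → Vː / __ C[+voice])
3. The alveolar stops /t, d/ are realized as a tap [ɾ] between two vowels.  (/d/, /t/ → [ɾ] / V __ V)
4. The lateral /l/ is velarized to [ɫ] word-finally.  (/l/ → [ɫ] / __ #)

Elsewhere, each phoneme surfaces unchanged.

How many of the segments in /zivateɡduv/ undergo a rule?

4

Segments that undergo a rule: /i/ → [iː] (rule 2); /t/ → [ɾ] (rule 3); /e/ → [eː] (rule 2); /u/ → [uː] (rule 2).
All other segments surface unchanged.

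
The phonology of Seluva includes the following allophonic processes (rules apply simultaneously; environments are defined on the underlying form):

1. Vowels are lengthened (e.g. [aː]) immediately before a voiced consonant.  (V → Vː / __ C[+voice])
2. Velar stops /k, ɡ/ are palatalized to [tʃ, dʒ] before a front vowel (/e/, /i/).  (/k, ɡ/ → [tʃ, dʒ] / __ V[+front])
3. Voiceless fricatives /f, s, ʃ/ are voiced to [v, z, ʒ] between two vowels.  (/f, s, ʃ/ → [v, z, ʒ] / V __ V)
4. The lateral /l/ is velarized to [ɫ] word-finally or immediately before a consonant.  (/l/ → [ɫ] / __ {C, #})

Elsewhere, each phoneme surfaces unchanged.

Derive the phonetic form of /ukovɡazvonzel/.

/u/ (word-initial) fails the environment for rule 1, so it stays [u].
/k/ (between /u/ and /o/) fails the environment for rule 2, so it stays [k].
/o/ (between /k/ and /v/) occurs before a voiced consonant → [oː] by rule 1.
/v/ (between /o/ and /ɡ/) is unaffected → [v].
/ɡ/ (between /v/ and /a/) fails the environment for rule 2, so it stays [ɡ].
/a/ — between /ɡ/ and /z/, before a voiced consonant — surfaces as [aː] (rule 1).
/z/ — not in any rule's target class → [z].
/v/ (between /z/ and /o/): no rule targets it → [v].
/o/ (between /v/ and /n/): before a voiced consonant, so rule 1 applies → [oː].
/n/ (between /o/ and /z/) is unaffected → [n].
/z/ stays [z].
Rule 1 applies to /e/ (between /z/ and /l/: before a voiced consonant) → [eː].
/l/ — word-final, word-finally or immediately before a consonant — surfaces as [ɫ] (rule 4).

[ukoːvɡaːzvoːnzeːɫ]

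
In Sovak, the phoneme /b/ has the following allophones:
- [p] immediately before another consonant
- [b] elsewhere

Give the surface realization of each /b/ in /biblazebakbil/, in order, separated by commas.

[b], [p], [b], [b]

Occurrence 1 (position 1): no conditioning environment matches → elsewhere allophone [b].
Occurrence 2 (position 3): immediately before another consonant → [p].
Occurrence 3 (position 8): no conditioning environment matches → elsewhere allophone [b].
Occurrence 4 (position 11): no conditioning environment matches → elsewhere allophone [b].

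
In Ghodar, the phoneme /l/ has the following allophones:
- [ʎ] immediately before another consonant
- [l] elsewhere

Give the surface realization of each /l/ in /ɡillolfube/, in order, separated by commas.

[ʎ], [l], [ʎ]

Occurrence 1 (position 3): immediately before another consonant → [ʎ].
Occurrence 2 (position 4): no conditioning environment matches → elsewhere allophone [l].
Occurrence 3 (position 6): immediately before another consonant → [ʎ].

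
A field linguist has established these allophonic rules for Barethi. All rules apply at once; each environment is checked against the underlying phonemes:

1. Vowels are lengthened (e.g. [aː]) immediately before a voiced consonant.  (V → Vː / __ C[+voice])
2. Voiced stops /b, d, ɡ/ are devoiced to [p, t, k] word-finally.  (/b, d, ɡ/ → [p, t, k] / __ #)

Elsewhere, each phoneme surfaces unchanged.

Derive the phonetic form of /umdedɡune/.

/u/ meets the environment for rule 1 (before a voiced consonant) → [uː].
/m/ (between /u/ and /d/): no rule targets it → [m].
/d/ (between /m/ and /e/) is in the target of rule 2 but the environment (word-finally) is not met → [d].
Rule 1 applies to /e/ (between /d/ and /d/: before a voiced consonant) → [eː].
/d/ — between /e/ and /ɡ/; rule 2 does not apply here → [d].
/ɡ/ (between /d/ and /u/): rule 2 targets it, but not word-finally → unchanged [ɡ].
/u/ meets the environment for rule 1 (before a voiced consonant) → [uː].
/n/ (between /u/ and /e/) is unaffected → [n].
/e/ (word-final) fails the environment for rule 1, so it stays [e].

[uːmdeːdɡuːne]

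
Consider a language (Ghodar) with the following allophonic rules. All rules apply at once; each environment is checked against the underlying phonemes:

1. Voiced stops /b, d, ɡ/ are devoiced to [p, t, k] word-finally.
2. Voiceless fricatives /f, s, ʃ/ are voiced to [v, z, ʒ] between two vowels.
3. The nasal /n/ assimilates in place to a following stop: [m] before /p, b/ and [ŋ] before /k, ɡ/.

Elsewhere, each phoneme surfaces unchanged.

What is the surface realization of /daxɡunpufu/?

/d/ (word-initial) is in the target of rule 1 but the environment (word-finally) is not met → [d].
/a/ stays [a].
/x/ (between /a/ and /ɡ/): no rule targets it → [x].
/ɡ/ (between /x/ and /u/) is in the target of rule 1 but the environment (word-finally) is not met → [ɡ].
/u/ (between /ɡ/ and /n/): no rule targets it → [u].
/n/ (between /u/ and /p/) occurs before a labial or velar stop → [m] by rule 3.
/p/ (between /n/ and /u/) is unaffected → [p].
/u/ stays [u].
/f/ (between /u/ and /u/) occurs between two vowels → [v] by rule 2.
/u/ — not in any rule's target class → [u].

[daxɡumpuvu]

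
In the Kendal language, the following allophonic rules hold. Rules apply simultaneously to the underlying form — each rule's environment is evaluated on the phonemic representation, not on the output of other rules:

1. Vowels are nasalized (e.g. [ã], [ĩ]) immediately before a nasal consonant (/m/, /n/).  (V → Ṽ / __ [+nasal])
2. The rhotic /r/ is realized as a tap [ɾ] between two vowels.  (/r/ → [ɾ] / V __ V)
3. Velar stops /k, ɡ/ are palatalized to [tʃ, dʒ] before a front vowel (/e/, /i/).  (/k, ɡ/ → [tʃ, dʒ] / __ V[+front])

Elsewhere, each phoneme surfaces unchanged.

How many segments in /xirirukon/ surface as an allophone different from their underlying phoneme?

3

Segments that undergo a rule: /r/ → [ɾ] (rule 2); /r/ → [ɾ] (rule 2); /o/ → [õ] (rule 1).
All other segments surface unchanged.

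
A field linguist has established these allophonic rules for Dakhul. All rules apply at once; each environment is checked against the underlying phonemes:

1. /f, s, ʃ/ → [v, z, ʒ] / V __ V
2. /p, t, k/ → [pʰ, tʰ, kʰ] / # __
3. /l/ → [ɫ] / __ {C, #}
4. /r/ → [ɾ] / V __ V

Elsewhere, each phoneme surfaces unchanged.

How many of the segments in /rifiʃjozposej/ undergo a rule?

2

Segments that undergo a rule: /f/ → [v] (rule 1); /s/ → [z] (rule 1).
All other segments surface unchanged.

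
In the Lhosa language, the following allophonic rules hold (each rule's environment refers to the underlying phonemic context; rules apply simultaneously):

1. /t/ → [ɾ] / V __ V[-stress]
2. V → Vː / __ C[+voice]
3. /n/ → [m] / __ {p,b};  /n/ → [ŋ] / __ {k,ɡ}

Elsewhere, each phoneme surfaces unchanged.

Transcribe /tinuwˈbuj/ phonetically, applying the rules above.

/t/ (word-initial) is in the target of rule 1 but the environment (between a vowel and a following unstressed vowel) is not met → [t].
/i/ (between /t/ and /n/) occurs before a voiced consonant → [iː] by rule 2.
/n/ (between /i/ and /u/): rule 3 targets it, but not before a labial or velar stop → unchanged [n].
Rule 2 applies to /u/ (between /n/ and /w/: before a voiced consonant) → [uː].
/w/ (between /u/ and /b/): no rule targets it → [w].
/b/ (between /w/ and /u/): no rule targets it → [b].
/u/ — between /b/ and /j/, before a voiced consonant — surfaces as [uː] (rule 2).
/j/ (word-final): no rule targets it → [j].

[tiːnuːwˈbuːj]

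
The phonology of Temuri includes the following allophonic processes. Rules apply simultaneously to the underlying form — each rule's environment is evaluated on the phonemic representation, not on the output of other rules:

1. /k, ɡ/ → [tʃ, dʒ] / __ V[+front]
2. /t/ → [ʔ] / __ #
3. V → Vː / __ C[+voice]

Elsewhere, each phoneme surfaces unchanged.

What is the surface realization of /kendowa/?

/k/ (word-initial) occurs before a front vowel → [tʃ] by rule 1.
/e/ (between /k/ and /n/): before a voiced consonant, so rule 3 applies → [eː].
/n/ — not in any rule's target class → [n].
/d/ — not in any rule's target class → [d].
Rule 3 applies to /o/ (between /d/ and /w/: before a voiced consonant) → [oː].
/w/ — not in any rule's target class → [w].
/a/ (word-final): rule 3 targets it, but not before a voiced consonant → unchanged [a].

[tʃeːndoːwa]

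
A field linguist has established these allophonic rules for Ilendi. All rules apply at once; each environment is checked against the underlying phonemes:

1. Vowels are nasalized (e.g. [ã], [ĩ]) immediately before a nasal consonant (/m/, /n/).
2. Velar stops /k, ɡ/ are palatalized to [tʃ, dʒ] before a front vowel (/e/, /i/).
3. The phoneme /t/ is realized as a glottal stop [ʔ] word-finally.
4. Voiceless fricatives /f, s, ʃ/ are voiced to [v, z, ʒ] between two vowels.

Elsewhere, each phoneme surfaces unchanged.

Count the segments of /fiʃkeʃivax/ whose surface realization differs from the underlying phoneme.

2

Segments that undergo a rule: /k/ → [tʃ] (rule 2); /ʃ/ → [ʒ] (rule 4).
All other segments surface unchanged.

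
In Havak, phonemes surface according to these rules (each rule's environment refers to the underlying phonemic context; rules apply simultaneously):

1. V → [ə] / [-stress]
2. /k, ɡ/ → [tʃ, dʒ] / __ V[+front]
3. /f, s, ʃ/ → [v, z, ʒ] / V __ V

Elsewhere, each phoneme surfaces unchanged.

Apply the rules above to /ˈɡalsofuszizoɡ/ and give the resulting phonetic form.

[ˈɡalsəvəszəzəɡ]

/ɡ/ (word-initial) is in the target of rule 2 but the environment (before a front vowel) is not met → [ɡ].
/a/ — between /ɡ/ and /l/; rule 1 does not apply here → [a].
/l/ stays [l].
/s/ (between /l/ and /o/) fails the environment for rule 3, so it stays [s].
/o/ (between /s/ and /f/) occurs in an unstressed syllable → [ə] by rule 1.
/f/ meets the environment for rule 3 (between two vowels) → [v].
/u/ (between /f/ and /s/) occurs in an unstressed syllable → [ə] by rule 1.
/s/ (between /u/ and /z/): rule 3 targets it, but not between two vowels → unchanged [s].
/z/ stays [z].
/i/ (between /z/ and /z/): in an unstressed syllable, so rule 1 applies → [ə].
/z/ stays [z].
/o/ (between /z/ and /ɡ/): in an unstressed syllable, so rule 1 applies → [ə].
/ɡ/ (word-final) fails the environment for rule 2, so it stays [ɡ].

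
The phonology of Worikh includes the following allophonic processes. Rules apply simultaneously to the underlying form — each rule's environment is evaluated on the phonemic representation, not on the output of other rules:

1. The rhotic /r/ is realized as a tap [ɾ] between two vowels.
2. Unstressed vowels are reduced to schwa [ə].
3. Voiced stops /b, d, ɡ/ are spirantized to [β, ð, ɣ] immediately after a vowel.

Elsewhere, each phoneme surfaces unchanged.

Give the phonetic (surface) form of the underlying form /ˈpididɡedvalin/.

[ˈpiðəðɡəðvələn]

/p/ — not in any rule's target class → [p].
/i/ — between /p/ and /d/; rule 2 does not apply here → [i].
/d/ (between /i/ and /i/): immediately after a vowel, so rule 3 applies → [ð].
/i/ (between /d/ and /d/) occurs in an unstressed syllable → [ə] by rule 2.
Rule 3 applies to /d/ (between /i/ and /ɡ/: immediately after a vowel) → [ð].
/ɡ/ — between /d/ and /e/; rule 3 does not apply here → [ɡ].
/e/ meets the environment for rule 2 (in an unstressed syllable) → [ə].
/d/ — between /e/ and /v/, immediately after a vowel — surfaces as [ð] (rule 3).
/v/ — not in any rule's target class → [v].
/a/ — between /v/ and /l/, in an unstressed syllable — surfaces as [ə] (rule 2).
/l/ (between /a/ and /i/) is unaffected → [l].
/i/ — between /l/ and /n/, in an unstressed syllable — surfaces as [ə] (rule 2).
/n/ stays [n].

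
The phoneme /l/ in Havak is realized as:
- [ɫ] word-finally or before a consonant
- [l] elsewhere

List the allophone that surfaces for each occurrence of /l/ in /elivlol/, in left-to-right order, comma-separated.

Occurrence 1 (position 2): no conditioning environment matches → elsewhere allophone [l].
Occurrence 2 (position 5): no conditioning environment matches → elsewhere allophone [l].
Occurrence 3 (position 7): word-finally or before a consonant → [ɫ].

[l], [l], [ɫ]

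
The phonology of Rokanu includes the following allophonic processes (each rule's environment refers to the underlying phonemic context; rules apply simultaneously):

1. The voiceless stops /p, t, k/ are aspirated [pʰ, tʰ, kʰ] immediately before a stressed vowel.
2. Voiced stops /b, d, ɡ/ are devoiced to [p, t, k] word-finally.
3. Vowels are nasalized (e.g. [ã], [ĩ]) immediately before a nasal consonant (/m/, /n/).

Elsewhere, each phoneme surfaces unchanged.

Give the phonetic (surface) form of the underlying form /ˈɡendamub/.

[ˈɡẽndãmup]

/ɡ/ — word-initial; rule 2 does not apply here → [ɡ].
Rule 3 applies to /e/ (between /ɡ/ and /n/: before a nasal consonant) → [ẽ].
/n/ (between /e/ and /d/): no rule targets it → [n].
/d/ (between /n/ and /a/) is in the target of rule 2 but the environment (word-finally) is not met → [d].
/a/ (between /d/ and /m/): before a nasal consonant, so rule 3 applies → [ã].
/m/ (between /a/ and /u/) is unaffected → [m].
/u/ (between /m/ and /b/) fails the environment for rule 3, so it stays [u].
/b/ meets the environment for rule 2 (word-finally) → [p].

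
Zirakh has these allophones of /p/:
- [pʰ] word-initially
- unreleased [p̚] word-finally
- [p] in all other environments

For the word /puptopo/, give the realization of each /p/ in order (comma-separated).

Occurrence 1 (position 1): word-initially → [pʰ].
Occurrence 2 (position 3): no conditioning environment matches → elsewhere allophone [p].
Occurrence 3 (position 6): no conditioning environment matches → elsewhere allophone [p].

[pʰ], [p], [p]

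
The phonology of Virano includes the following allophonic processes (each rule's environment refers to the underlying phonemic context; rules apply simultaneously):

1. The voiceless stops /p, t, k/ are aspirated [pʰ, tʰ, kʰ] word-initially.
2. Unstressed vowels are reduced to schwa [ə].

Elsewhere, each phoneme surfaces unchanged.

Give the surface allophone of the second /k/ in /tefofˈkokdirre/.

[k]

/k/ — between /o/ and /d/; rule 1 does not apply here → [k].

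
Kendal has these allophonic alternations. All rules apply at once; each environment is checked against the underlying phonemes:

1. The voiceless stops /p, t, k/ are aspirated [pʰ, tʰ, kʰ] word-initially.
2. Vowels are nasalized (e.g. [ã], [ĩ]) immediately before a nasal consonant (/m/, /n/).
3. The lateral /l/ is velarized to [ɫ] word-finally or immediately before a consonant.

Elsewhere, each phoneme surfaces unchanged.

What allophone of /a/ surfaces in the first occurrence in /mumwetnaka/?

/a/ (between /n/ and /k/): rule 2 targets it, but not before a nasal consonant → unchanged [a].

[a]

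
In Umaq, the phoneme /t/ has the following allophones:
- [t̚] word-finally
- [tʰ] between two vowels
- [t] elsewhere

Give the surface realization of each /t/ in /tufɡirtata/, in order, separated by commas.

Occurrence 1 (position 1): no conditioning environment matches → elsewhere allophone [t].
Occurrence 2 (position 7): no conditioning environment matches → elsewhere allophone [t].
Occurrence 3 (position 9): between two vowels → [tʰ].

[t], [t], [tʰ]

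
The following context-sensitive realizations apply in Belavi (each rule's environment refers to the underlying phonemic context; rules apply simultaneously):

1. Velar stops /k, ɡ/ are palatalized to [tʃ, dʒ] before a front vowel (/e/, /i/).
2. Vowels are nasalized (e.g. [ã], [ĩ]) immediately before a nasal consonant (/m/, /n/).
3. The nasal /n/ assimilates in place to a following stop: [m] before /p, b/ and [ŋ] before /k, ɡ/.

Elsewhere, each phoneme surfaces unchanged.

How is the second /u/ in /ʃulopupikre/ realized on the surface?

[u]

/u/ — between /p/ and /p/; rule 2 does not apply here → [u].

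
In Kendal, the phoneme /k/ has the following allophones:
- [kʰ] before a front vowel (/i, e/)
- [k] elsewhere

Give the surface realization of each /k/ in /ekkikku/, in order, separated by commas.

[k], [kʰ], [k], [k]

Occurrence 1 (position 2): no conditioning environment matches → elsewhere allophone [k].
Occurrence 2 (position 3): before a front vowel (/i, e/) → [kʰ].
Occurrence 3 (position 5): no conditioning environment matches → elsewhere allophone [k].
Occurrence 4 (position 6): no conditioning environment matches → elsewhere allophone [k].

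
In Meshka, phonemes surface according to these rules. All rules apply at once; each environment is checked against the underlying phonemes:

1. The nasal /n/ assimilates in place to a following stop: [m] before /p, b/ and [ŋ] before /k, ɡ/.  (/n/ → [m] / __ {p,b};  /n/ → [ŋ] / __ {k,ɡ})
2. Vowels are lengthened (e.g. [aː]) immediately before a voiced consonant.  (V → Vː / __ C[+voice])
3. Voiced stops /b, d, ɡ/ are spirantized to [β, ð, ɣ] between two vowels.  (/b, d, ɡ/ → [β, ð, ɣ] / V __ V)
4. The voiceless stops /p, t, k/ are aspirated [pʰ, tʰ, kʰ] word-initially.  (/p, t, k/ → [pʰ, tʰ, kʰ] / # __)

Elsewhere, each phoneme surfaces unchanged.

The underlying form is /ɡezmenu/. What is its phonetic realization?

[ɡeːzmeːnu]

/ɡ/ — word-initial; rule 3 does not apply here → [ɡ].
/e/ meets the environment for rule 2 (before a voiced consonant) → [eː].
/z/ stays [z].
/m/ (between /z/ and /e/) is unaffected → [m].
/e/ (between /m/ and /n/) occurs before a voiced consonant → [eː] by rule 2.
/n/ (between /e/ and /u/) fails the environment for rule 1, so it stays [n].
/u/ — word-final; rule 2 does not apply here → [u].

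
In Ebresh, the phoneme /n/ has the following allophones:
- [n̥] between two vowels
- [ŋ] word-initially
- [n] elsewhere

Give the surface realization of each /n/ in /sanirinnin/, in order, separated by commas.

[n̥], [n], [n], [n]

Occurrence 1 (position 3): between two vowels → [n̥].
Occurrence 2 (position 7): no conditioning environment matches → elsewhere allophone [n].
Occurrence 3 (position 8): no conditioning environment matches → elsewhere allophone [n].
Occurrence 4 (position 10): no conditioning environment matches → elsewhere allophone [n].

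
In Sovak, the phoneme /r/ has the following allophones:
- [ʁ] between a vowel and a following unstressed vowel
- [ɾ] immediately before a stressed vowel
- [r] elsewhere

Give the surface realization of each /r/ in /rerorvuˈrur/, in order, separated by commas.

Occurrence 1 (position 1): no conditioning environment matches → elsewhere allophone [r].
Occurrence 2 (position 3): between a vowel and a following unstressed vowel → [ʁ].
Occurrence 3 (position 5): no conditioning environment matches → elsewhere allophone [r].
Occurrence 4 (position 8): immediately before a stressed vowel → [ɾ].
Occurrence 5 (position 10): no conditioning environment matches → elsewhere allophone [r].

[r], [ʁ], [r], [ɾ], [r]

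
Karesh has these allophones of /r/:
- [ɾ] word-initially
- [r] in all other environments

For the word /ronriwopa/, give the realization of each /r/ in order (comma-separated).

Occurrence 1 (position 1): word-initially → [ɾ].
Occurrence 2 (position 4): no conditioning environment matches → elsewhere allophone [r].

[ɾ], [r]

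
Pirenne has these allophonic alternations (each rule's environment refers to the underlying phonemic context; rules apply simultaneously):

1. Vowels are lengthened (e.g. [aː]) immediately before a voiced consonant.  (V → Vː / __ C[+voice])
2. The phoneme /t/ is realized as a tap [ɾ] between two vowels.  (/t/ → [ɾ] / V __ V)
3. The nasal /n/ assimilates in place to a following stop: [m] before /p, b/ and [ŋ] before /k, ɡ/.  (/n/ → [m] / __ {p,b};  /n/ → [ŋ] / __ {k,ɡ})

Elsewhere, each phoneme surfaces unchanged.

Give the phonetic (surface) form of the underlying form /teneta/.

[teːneɾa]

/t/ (word-initial) is in the target of rule 2 but the environment (between two vowels) is not met → [t].
/e/ (between /t/ and /n/): before a voiced consonant, so rule 1 applies → [eː].
/n/ — between /e/ and /e/; rule 3 does not apply here → [n].
/e/ (between /n/ and /t/) fails the environment for rule 1, so it stays [e].
/t/ — between /e/ and /a/, between two vowels — surfaces as [ɾ] (rule 2).
/a/ (word-final) is in the target of rule 1 but the environment (before a voiced consonant) is not met → [a].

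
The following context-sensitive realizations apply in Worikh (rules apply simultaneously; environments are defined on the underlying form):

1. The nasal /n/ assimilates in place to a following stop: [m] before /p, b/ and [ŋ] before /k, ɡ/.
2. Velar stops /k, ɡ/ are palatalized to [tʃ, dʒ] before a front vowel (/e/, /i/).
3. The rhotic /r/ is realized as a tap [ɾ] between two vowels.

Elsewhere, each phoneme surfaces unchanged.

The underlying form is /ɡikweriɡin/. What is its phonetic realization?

[dʒikweɾidʒin]

/ɡ/ (word-initial) occurs before a front vowel → [dʒ] by rule 2.
/k/ (between /i/ and /w/) fails the environment for rule 2, so it stays [k].
/r/ (between /e/ and /i/): between two vowels, so rule 3 applies → [ɾ].
/ɡ/ — between /i/ and /i/, before a front vowel — surfaces as [dʒ] (rule 2).
/n/ (word-final) fails the environment for rule 1, so it stays [n].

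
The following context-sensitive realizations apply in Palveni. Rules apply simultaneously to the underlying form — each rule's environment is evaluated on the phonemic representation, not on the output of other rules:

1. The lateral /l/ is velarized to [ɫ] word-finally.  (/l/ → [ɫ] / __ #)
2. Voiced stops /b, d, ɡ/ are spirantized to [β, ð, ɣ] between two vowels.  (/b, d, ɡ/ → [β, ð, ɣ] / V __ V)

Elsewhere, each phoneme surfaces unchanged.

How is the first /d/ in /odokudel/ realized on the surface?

/d/ — between /o/ and /o/, between two vowels — surfaces as [ð] (rule 2).

[ð]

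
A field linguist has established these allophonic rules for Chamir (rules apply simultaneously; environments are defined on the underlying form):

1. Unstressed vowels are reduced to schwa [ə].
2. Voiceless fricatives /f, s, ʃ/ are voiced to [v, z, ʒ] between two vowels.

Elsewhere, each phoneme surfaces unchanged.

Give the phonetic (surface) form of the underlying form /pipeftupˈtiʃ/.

[pəpəftəpˈtiʃ]

/i/ (between /p/ and /p/) occurs in an unstressed syllable → [ə] by rule 1.
/e/ (between /p/ and /f/): in an unstressed syllable, so rule 1 applies → [ə].
/f/ (between /e/ and /t/) fails the environment for rule 2, so it stays [f].
/u/ (between /t/ and /p/): in an unstressed syllable, so rule 1 applies → [ə].
/i/ — between /t/ and /ʃ/; rule 1 does not apply here → [i].
/ʃ/ (word-final) is in the target of rule 2 but the environment (between two vowels) is not met → [ʃ].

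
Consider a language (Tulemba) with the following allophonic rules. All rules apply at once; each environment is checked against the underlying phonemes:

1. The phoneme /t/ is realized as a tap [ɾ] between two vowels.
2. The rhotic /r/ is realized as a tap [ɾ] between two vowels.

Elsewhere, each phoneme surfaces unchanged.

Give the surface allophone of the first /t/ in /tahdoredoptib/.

[t]

/t/ (word-initial) fails the environment for rule 1, so it stays [t].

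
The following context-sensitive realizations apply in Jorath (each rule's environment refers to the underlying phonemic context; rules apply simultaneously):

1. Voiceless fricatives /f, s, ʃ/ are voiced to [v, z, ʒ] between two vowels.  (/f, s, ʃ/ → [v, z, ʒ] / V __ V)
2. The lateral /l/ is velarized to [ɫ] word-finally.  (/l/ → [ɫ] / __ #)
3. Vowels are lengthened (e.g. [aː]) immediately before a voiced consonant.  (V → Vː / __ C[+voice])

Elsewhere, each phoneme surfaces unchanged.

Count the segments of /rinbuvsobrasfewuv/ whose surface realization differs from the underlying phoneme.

5

Segments that undergo a rule: /i/ → [iː] (rule 3); /u/ → [uː] (rule 3); /o/ → [oː] (rule 3); /e/ → [eː] (rule 3); /u/ → [uː] (rule 3).
All other segments surface unchanged.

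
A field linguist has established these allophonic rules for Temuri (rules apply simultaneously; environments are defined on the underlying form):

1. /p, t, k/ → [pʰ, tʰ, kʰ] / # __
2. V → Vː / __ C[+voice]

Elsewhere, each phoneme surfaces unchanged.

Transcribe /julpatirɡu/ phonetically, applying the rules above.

/j/ stays [j].
/u/ (between /j/ and /l/) occurs before a voiced consonant → [uː] by rule 2.
/l/ — not in any rule's target class → [l].
/p/ (between /l/ and /a/) fails the environment for rule 1, so it stays [p].
/a/ (between /p/ and /t/) is in the target of rule 2 but the environment (before a voiced consonant) is not met → [a].
/t/ (between /a/ and /i/) is in the target of rule 1 but the environment (word-initially) is not met → [t].
/i/ — between /t/ and /r/, before a voiced consonant — surfaces as [iː] (rule 2).
/r/ stays [r].
/ɡ/ (between /r/ and /u/): no rule targets it → [ɡ].
/u/ (word-final): rule 2 targets it, but not before a voiced consonant → unchanged [u].

[juːlpatiːrɡu]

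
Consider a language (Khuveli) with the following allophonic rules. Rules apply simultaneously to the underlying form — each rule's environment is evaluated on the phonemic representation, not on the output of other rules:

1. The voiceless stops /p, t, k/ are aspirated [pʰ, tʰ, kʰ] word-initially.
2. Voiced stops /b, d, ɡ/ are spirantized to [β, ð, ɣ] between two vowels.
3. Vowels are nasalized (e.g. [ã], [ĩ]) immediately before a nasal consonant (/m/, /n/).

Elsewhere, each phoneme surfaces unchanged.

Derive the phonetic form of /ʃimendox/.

[ʃĩmẽndox]

/ʃ/ (word-initial): no rule targets it → [ʃ].
/i/ (between /ʃ/ and /m/) occurs before a nasal consonant → [ĩ] by rule 3.
/m/ (between /i/ and /e/): no rule targets it → [m].
/e/ (between /m/ and /n/): before a nasal consonant, so rule 3 applies → [ẽ].
/n/ (between /e/ and /d/): no rule targets it → [n].
/d/ — between /n/ and /o/; rule 2 does not apply here → [d].
/o/ — between /d/ and /x/; rule 3 does not apply here → [o].
/x/ (word-final): no rule targets it → [x].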